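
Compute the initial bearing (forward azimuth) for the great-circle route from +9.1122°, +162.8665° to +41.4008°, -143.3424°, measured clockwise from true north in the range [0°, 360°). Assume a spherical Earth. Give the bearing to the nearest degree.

46°

Δλ = -143.3424 − 162.8665 = -306.2089°; wrapped into (−180°, 180°]: 53.7911°.
θ = atan2( sin Δλ · cos φ₂ , cos φ₁ · sin φ₂ − sin φ₁ · cos φ₂ · cos Δλ )
  = atan2(0.60523, 0.58280) = 46.082° → normalised to [0°, 360°): 46.082°.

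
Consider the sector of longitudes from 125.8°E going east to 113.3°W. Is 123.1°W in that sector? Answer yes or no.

Band width going east from +125.8° to -113.3°: ((-113.3 − 125.8) mod 360) = 120.9°.
Offset of -123.1° east of the west edge: ((-123.1 − 125.8) mod 360) = 111.1°.
111.1° ≤ 120.9° ⇒ inside.

Yes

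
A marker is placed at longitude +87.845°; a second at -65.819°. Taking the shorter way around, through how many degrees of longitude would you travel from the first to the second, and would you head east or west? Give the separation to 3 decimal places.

Raw difference: -65.819 − 87.845 = -153.664°.
Normalise into (−180°, 180°]: -153.664° stays -153.664°.
Negative ⇒ the second point lies to the west; separation 153.664°.

153.664° west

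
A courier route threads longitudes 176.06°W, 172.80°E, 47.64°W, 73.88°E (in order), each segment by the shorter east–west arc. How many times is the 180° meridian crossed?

2

Leg 1: -176.06° → +172.80°, shortest Δλ = -11.14° (west) — crosses 180°.
Leg 2: +172.80° → -47.64°, shortest Δλ = 139.56° (east) — crosses 180°.
Leg 3: -47.64° → +73.88°, shortest Δλ = 121.52° (east) — does not cross 180°.
Total crossings: 2.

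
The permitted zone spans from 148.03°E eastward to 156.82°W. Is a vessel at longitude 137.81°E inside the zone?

Band width going east from +148.03° to -156.82°: ((-156.82 − 148.03) mod 360) = 55.15°.
Offset of +137.81° east of the west edge: ((137.81 − 148.03) mod 360) = 349.78°.
349.78° > 55.15° ⇒ outside.

No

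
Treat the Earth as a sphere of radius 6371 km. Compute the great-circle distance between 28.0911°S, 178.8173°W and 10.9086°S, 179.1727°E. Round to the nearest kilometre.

1922 km

Δλ = 179.1727 − -178.8173 = 357.9900°; wrapped into (−180°, 180°]: -2.0100°.
Δφ = -10.9086 − -28.0911 = 17.1825°.
a = sin²(Δφ/2) + cos φ₁ · cos φ₂ · sin²(Δλ/2) = 0.022582.
c = 2·atan2(√a, √(1−a)) = 0.30169 rad → d = 6371·c ≈ 1922.07 km.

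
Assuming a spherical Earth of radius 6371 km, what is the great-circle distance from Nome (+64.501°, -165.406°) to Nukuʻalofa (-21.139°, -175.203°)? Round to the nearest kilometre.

Δλ = -175.203 − -165.406 = -9.797°.
Δφ = -21.139 − 64.501 = -85.640°.
a = sin²(Δφ/2) + cos φ₁ · cos φ₂ · sin²(Δλ/2) = 0.464916.
c = 2·atan2(√a, √(1−a)) = 1.50057 rad → d = 6371·c ≈ 9560.14 km.

9560 km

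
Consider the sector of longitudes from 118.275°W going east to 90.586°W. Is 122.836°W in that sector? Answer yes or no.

Band width going east from -118.275° to -90.586°: ((-90.586 − -118.275) mod 360) = 27.689°.
Offset of -122.836° east of the west edge: ((-122.836 − -118.275) mod 360) = 355.439°.
355.439° > 27.689° ⇒ outside.

No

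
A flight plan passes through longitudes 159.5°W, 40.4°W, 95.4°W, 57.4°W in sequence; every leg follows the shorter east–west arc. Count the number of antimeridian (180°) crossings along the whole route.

0

Leg 1: -159.5° → -40.4°, shortest Δλ = 119.1° (east) — does not cross 180°.
Leg 2: -40.4° → -95.4°, shortest Δλ = -55.0° (west) — does not cross 180°.
Leg 3: -95.4° → -57.4°, shortest Δλ = 38.0° (east) — does not cross 180°.
Total crossings: 0.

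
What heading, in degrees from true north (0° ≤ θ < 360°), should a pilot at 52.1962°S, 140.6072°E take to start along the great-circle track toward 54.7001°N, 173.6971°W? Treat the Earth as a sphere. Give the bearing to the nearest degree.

27°

Δλ = -173.6971 − 140.6072 = -314.3043°; wrapped into (−180°, 180°]: 45.6957°.
θ = atan2( sin Δλ · cos φ₂ , cos φ₁ · sin φ₂ − sin φ₁ · cos φ₂ · cos Δλ )
  = atan2(0.41354, 0.81916) = 26.786° → normalised to [0°, 360°): 26.786°.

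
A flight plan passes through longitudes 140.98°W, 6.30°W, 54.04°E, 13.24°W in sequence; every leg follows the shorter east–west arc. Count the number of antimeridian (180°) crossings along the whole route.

0

Leg 1: -140.98° → -6.30°, shortest Δλ = 134.68° (east) — does not cross 180°.
Leg 2: -6.30° → +54.04°, shortest Δλ = 60.34° (east) — does not cross 180°.
Leg 3: +54.04° → -13.24°, shortest Δλ = -67.28° (west) — does not cross 180°.
Total crossings: 0.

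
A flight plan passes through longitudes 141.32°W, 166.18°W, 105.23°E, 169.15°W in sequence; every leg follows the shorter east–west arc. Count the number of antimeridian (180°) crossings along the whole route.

2

Leg 1: -141.32° → -166.18°, shortest Δλ = -24.86° (west) — does not cross 180°.
Leg 2: -166.18° → +105.23°, shortest Δλ = -88.59° (west) — crosses 180°.
Leg 3: +105.23° → -169.15°, shortest Δλ = 85.62° (east) — crosses 180°.
Total crossings: 2.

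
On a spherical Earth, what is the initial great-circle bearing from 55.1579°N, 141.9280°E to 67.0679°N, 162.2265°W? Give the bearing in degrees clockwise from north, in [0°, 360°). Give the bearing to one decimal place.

Δλ = -162.2265 − 141.9280 = -304.1545°; wrapped into (−180°, 180°]: 55.8455°.
θ = atan2( sin Δλ · cos φ₂ , cos φ₁ · sin φ₂ − sin φ₁ · cos φ₂ · cos Δλ )
  = atan2(0.32244, 0.34663) = 42.929° → normalised to [0°, 360°): 42.929°.

42.9°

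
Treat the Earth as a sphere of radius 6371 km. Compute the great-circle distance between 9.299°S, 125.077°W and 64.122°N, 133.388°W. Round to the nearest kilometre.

8194 km

Δλ = -133.388 − -125.077 = -8.311°.
Δφ = 64.122 − -9.299 = 73.421°.
a = sin²(Δφ/2) + cos φ₁ · cos φ₂ · sin²(Δλ/2) = 0.359593.
c = 2·atan2(√a, √(1−a)) = 1.28615 rad → d = 6371·c ≈ 8194.09 km.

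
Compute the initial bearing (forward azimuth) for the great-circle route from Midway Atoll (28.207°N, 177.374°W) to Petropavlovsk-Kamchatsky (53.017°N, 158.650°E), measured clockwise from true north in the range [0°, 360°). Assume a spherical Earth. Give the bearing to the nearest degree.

331°

Δλ = 158.650 − -177.374 = 336.024°; wrapped into (−180°, 180°]: -23.976°.
θ = atan2( sin Δλ · cos φ₂ , cos φ₁ · sin φ₂ − sin φ₁ · cos φ₂ · cos Δλ )
  = atan2(-0.24445, 0.44414) = -28.828° → normalised to [0°, 360°): 331.172°.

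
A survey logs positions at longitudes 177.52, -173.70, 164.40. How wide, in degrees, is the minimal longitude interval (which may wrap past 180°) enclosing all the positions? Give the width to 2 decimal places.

Sort the longitudes: -173.70°, +164.40°, +177.52°.
Eastward gaps between consecutive values (wrapping around): 338.10°, 13.12°, 8.78°.
Largest gap = 338.10° ⇒ minimal covering band is its complement: 360° − 338.10° = 21.90°.
Band runs from +164.40° eastward to -173.70°, crossing the antimeridian.

21.90°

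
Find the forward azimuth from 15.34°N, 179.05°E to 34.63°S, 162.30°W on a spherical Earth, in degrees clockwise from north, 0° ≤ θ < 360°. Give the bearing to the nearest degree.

Δλ = -162.30 − 179.05 = -341.35°; wrapped into (−180°, 180°]: 18.65°.
θ = atan2( sin Δλ · cos φ₂ , cos φ₁ · sin φ₂ − sin φ₁ · cos φ₂ · cos Δλ )
  = atan2(0.26313, -0.75428) = 160.768° → normalised to [0°, 360°): 160.768°.

161°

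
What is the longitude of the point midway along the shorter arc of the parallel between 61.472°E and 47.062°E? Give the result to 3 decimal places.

Signed shortest Δλ from +61.472° to +47.062° is -14.410°.
Midpoint longitude = +61.472° + (-14.410°)/2 = +61.472° − 7.205° = +54.267°.

54.267°E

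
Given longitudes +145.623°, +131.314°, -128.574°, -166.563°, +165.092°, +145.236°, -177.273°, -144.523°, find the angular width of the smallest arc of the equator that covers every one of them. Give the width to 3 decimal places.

100.112°

Sort the longitudes: -177.273°, -166.563°, -144.523°, -128.574°, +131.314°, +145.236°, +145.623°, +165.092°.
Eastward gaps between consecutive values (wrapping around): 10.710°, 22.040°, 15.949°, 259.888°, 13.922°, 0.387°, 19.469°, 17.635°.
Largest gap = 259.888° ⇒ minimal covering band is its complement: 360° − 259.888° = 100.112°.
Band runs from +131.314° eastward to -128.574°, crossing the antimeridian.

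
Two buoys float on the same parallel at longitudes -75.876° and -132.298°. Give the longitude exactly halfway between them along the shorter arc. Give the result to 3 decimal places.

-104.087°

Signed shortest Δλ from -75.876° to -132.298° is -56.422°.
Midpoint longitude = -75.876° + (-56.422°)/2 = -75.876° − 28.211° = -104.087°.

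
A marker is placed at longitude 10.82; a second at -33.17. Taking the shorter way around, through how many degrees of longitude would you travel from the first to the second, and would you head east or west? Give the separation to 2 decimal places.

Raw difference: -33.17 − 10.82 = -43.99°.
Normalise into (−180°, 180°]: -43.99° stays -43.99°.
Negative ⇒ the second point lies to the west; separation 43.99°.

43.99° west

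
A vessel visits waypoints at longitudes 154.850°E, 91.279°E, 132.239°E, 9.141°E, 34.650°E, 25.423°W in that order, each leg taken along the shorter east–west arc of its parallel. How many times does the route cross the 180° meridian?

0

Leg 1: +154.850° → +91.279°, shortest Δλ = -63.571° (west) — does not cross 180°.
Leg 2: +91.279° → +132.239°, shortest Δλ = 40.96° (east) — does not cross 180°.
Leg 3: +132.239° → +9.141°, shortest Δλ = -123.098° (west) — does not cross 180°.
Leg 4: +9.141° → +34.650°, shortest Δλ = 25.509° (east) — does not cross 180°.
Leg 5: +34.650° → -25.423°, shortest Δλ = -60.073° (west) — does not cross 180°.
Total crossings: 0.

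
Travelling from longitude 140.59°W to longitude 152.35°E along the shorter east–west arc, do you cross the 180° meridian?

Naïve |152.35 − -140.59| = 292.94° > 180°, so the shorter arc goes the other way round — across 180°.
Signed shortest Δλ = ((152.35 − -140.59 + 180) mod 360) − 180 = -67.06°.
Going west by 67.06° from -140.59° passes through 180° before reaching +152.35°.

Yes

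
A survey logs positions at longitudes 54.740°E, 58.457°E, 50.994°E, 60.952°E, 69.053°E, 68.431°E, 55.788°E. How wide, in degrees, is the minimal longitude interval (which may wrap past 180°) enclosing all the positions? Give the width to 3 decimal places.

Sort the longitudes: +50.994°, +54.740°, +55.788°, +58.457°, +60.952°, +68.431°, +69.053°.
Eastward gaps between consecutive values (wrapping around): 3.746°, 1.048°, 2.669°, 2.495°, 7.479°, 0.622°, 341.941°.
Largest gap = 341.941° ⇒ minimal covering band is its complement: 360° − 341.941° = 18.059°.
Band runs from +50.994° eastward to +69.053°.

18.059°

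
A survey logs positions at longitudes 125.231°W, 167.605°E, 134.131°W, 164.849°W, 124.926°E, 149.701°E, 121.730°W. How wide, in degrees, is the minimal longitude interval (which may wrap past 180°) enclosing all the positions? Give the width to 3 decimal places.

113.344°

Sort the longitudes: -164.849°, -134.131°, -125.231°, -121.730°, +124.926°, +149.701°, +167.605°.
Eastward gaps between consecutive values (wrapping around): 30.718°, 8.900°, 3.501°, 246.656°, 24.775°, 17.904°, 27.546°.
Largest gap = 246.656° ⇒ minimal covering band is its complement: 360° − 246.656° = 113.344°.
Band runs from +124.926° eastward to -121.730°, crossing the antimeridian.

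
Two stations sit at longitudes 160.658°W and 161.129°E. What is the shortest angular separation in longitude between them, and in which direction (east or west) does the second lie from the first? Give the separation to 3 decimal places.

Raw difference: 161.129 − -160.658 = 321.787°.
Normalise into (−180°, 180°]: 321.787° − 360° = -38.213°.
Negative ⇒ the second point lies to the west; separation 38.213°.

38.213° west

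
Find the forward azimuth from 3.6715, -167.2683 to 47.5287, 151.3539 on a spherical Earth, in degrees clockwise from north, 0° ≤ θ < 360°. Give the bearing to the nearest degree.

Δλ = 151.3539 − -167.2683 = 318.6222°; wrapped into (−180°, 180°]: -41.3778°.
θ = atan2( sin Δλ · cos φ₂ , cos φ₁ · sin φ₂ − sin φ₁ · cos φ₂ · cos Δλ )
  = atan2(-0.44634, 0.70366) = -32.387° → normalised to [0°, 360°): 327.613°.

328°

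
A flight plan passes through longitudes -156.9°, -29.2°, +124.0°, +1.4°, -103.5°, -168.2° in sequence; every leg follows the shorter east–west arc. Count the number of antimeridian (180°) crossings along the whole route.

0

Leg 1: -156.9° → -29.2°, shortest Δλ = 127.7° (east) — does not cross 180°.
Leg 2: -29.2° → +124.0°, shortest Δλ = 153.2° (east) — does not cross 180°.
Leg 3: +124.0° → +1.4°, shortest Δλ = -122.6° (west) — does not cross 180°.
Leg 4: +1.4° → -103.5°, shortest Δλ = -104.9° (west) — does not cross 180°.
Leg 5: -103.5° → -168.2°, shortest Δλ = -64.7° (west) — does not cross 180°.
Total crossings: 0.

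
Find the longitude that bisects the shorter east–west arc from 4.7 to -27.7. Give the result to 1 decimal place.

-11.5°

Signed shortest Δλ from +4.7° to -27.7° is -32.4°.
Midpoint longitude = +4.7° + (-32.4°)/2 = +4.7° − 16.2° = -11.5°.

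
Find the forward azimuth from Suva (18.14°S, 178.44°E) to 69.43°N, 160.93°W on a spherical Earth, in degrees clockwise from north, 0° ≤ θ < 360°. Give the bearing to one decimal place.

Δλ = -160.93 − 178.44 = -339.37°; wrapped into (−180°, 180°]: 20.63°.
θ = atan2( sin Δλ · cos φ₂ , cos φ₁ · sin φ₂ − sin φ₁ · cos φ₂ · cos Δλ )
  = atan2(0.12379, 0.99209) = 7.113° → normalised to [0°, 360°): 7.113°.

7.1°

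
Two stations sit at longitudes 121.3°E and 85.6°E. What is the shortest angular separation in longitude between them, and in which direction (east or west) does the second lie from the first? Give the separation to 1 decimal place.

Raw difference: 85.6 − 121.3 = -35.7°.
Normalise into (−180°, 180°]: -35.7° stays -35.7°.
Negative ⇒ the second point lies to the west; separation 35.7°.

35.7° west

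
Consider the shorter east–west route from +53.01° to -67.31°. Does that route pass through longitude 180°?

No

Signed shortest Δλ = ((-67.31 − 53.01 + 180) mod 360) − 180 = -120.32°.
Going west by 120.32° from +53.01° reaches -67.31° without touching 180°.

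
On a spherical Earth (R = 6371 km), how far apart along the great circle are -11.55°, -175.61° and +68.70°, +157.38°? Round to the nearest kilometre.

9174 km

Δλ = 157.38 − -175.61 = 332.99°; wrapped into (−180°, 180°]: -27.01°.
Δφ = 68.70 − -11.55 = 80.25°.
a = sin²(Δφ/2) + cos φ₁ · cos φ₂ · sin²(Δλ/2) = 0.434734.
c = 2·atan2(√a, √(1−a)) = 1.43989 rad → d = 6371·c ≈ 9173.55 km.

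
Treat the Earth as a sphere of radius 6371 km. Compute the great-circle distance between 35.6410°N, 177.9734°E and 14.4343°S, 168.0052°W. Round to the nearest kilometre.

5761 km

Δλ = -168.0052 − 177.9734 = -345.9786°; wrapped into (−180°, 180°]: 14.0214°.
Δφ = -14.4343 − 35.6410 = -50.0753°.
a = sin²(Δφ/2) + cos φ₁ · cos φ₂ · sin²(Δλ/2) = 0.190835.
c = 2·atan2(√a, √(1−a)) = 0.90418 rad → d = 6371·c ≈ 5760.53 km.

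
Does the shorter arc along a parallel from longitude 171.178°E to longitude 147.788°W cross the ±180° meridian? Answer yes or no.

Yes

Naïve |-147.788 − 171.178| = 318.966° > 180°, so the shorter arc goes the other way round — across 180°.
Signed shortest Δλ = ((-147.788 − 171.178 + 180) mod 360) − 180 = 41.034°.
Going east by 41.034° from +171.178° passes through 180° before reaching -147.788°.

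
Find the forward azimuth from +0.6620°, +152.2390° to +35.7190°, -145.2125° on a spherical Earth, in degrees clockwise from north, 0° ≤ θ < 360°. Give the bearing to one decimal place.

51.2°

Δλ = -145.2125 − 152.2390 = -297.4515°; wrapped into (−180°, 180°]: 62.5485°.
θ = atan2( sin Δλ · cos φ₂ , cos φ₁ · sin φ₂ − sin φ₁ · cos φ₂ · cos Δλ )
  = atan2(0.72047, 0.57945) = 51.192° → normalised to [0°, 360°): 51.192°.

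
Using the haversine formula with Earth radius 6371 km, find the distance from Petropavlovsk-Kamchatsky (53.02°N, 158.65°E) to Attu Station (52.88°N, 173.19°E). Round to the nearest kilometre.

973 km

Δλ = 173.19 − 158.65 = 14.54°.
Δφ = 52.88 − 53.02 = -0.14°.
a = sin²(Δφ/2) + cos φ₁ · cos φ₂ · sin²(Δλ/2) = 0.005815.
c = 2·atan2(√a, √(1−a)) = 0.15266 rad → d = 6371·c ≈ 972.58 km.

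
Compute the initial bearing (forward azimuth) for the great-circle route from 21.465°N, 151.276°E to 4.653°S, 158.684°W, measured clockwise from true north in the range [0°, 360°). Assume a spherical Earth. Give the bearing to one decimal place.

112.1°

Δλ = -158.684 − 151.276 = -309.960°; wrapped into (−180°, 180°]: 50.040°.
θ = atan2( sin Δλ · cos φ₂ , cos φ₁ · sin φ₂ − sin φ₁ · cos φ₂ · cos Δλ )
  = atan2(0.76397, -0.30974) = 112.070° → normalised to [0°, 360°): 112.070°.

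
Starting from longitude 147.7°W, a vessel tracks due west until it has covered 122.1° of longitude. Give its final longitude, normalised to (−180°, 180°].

Start at -147.7°; shift −122.1° → -269.8°.
-269.8° lies outside (−180°, 180°]; add 360° → +90.2°.

90.2°E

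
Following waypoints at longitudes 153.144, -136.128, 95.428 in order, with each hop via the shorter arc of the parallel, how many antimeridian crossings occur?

Leg 1: +153.144° → -136.128°, shortest Δλ = 70.728° (east) — crosses 180°.
Leg 2: -136.128° → +95.428°, shortest Δλ = -128.444° (west) — crosses 180°.
Total crossings: 2.

2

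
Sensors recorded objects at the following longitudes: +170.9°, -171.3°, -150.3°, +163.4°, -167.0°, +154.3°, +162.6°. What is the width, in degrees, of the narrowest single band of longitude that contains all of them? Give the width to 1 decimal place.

Sort the longitudes: -171.3°, -167.0°, -150.3°, +154.3°, +162.6°, +163.4°, +170.9°.
Eastward gaps between consecutive values (wrapping around): 4.3°, 16.7°, 304.6°, 8.3°, 0.8°, 7.5°, 17.8°.
Largest gap = 304.6° ⇒ minimal covering band is its complement: 360° − 304.6° = 55.4°.
Band runs from +154.3° eastward to -150.3°, crossing the antimeridian.

55.4°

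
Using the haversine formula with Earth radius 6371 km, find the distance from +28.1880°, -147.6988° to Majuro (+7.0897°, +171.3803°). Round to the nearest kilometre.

4894 km

Δλ = 171.3803 − -147.6988 = 319.0791°; wrapped into (−180°, 180°]: -40.9209°.
Δφ = 7.0897 − 28.1880 = -21.0983°.
a = sin²(Δφ/2) + cos φ₁ · cos φ₂ · sin²(Δλ/2) = 0.140395.
c = 2·atan2(√a, √(1−a)) = 0.76813 rad → d = 6371·c ≈ 4893.77 km.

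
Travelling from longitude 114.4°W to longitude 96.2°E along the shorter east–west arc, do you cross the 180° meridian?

Yes

Naïve |96.2 − -114.4| = 210.6° > 180°, so the shorter arc goes the other way round — across 180°.
Signed shortest Δλ = ((96.2 − -114.4 + 180) mod 360) − 180 = -149.4°.
Going west by 149.4° from -114.4° passes through 180° before reaching +96.2°.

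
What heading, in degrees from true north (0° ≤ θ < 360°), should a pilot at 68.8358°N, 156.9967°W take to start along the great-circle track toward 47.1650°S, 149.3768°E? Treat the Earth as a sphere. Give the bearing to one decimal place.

Δλ = 149.3768 − -156.9967 = 306.3735°; wrapped into (−180°, 180°]: -53.6265°.
θ = atan2( sin Δλ · cos φ₂ , cos φ₁ · sin φ₂ − sin φ₁ · cos φ₂ · cos Δλ )
  = atan2(-0.54743, -0.64077) = -139.492° → normalised to [0°, 360°): 220.508°.

220.5°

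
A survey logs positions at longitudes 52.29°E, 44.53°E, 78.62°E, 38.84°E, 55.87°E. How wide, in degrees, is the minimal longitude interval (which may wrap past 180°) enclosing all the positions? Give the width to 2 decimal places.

Sort the longitudes: +38.84°, +44.53°, +52.29°, +55.87°, +78.62°.
Eastward gaps between consecutive values (wrapping around): 5.69°, 7.76°, 3.58°, 22.75°, 320.22°.
Largest gap = 320.22° ⇒ minimal covering band is its complement: 360° − 320.22° = 39.78°.
Band runs from +38.84° eastward to +78.62°.

39.78°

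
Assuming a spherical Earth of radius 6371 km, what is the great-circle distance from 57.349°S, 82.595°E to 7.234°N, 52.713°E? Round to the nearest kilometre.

Δλ = 52.713 − 82.595 = -29.882°.
Δφ = 7.234 − -57.349 = 64.583°.
a = sin²(Δφ/2) + cos φ₁ · cos φ₂ · sin²(Δλ/2) = 0.320977.
c = 2·atan2(√a, √(1−a)) = 1.20462 rad → d = 6371·c ≈ 7674.64 km.

7675 km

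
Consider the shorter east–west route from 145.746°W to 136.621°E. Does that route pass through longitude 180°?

Yes

Naïve |136.621 − -145.746| = 282.367° > 180°, so the shorter arc goes the other way round — across 180°.
Signed shortest Δλ = ((136.621 − -145.746 + 180) mod 360) − 180 = -77.633°.
Going west by 77.633° from -145.746° passes through 180° before reaching +136.621°.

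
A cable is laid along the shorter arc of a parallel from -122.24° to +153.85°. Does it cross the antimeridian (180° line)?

Naïve |153.85 − -122.24| = 276.09° > 180°, so the shorter arc goes the other way round — across 180°.
Signed shortest Δλ = ((153.85 − -122.24 + 180) mod 360) − 180 = -83.91°.
Going west by 83.91° from -122.24° passes through 180° before reaching +153.85°.

Yes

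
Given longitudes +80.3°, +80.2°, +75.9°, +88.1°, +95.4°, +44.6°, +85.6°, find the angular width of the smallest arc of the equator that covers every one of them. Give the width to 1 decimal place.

50.8°

Sort the longitudes: +44.6°, +75.9°, +80.2°, +80.3°, +85.6°, +88.1°, +95.4°.
Eastward gaps between consecutive values (wrapping around): 31.3°, 4.3°, 0.1°, 5.3°, 2.5°, 7.3°, 309.2°.
Largest gap = 309.2° ⇒ minimal covering band is its complement: 360° − 309.2° = 50.8°.
Band runs from +44.6° eastward to +95.4°.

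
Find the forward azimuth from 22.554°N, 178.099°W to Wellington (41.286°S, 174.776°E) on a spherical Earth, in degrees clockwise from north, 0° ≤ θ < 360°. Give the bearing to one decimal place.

Δλ = 174.776 − -178.099 = 352.875°; wrapped into (−180°, 180°]: -7.125°.
θ = atan2( sin Δλ · cos φ₂ , cos φ₁ · sin φ₂ − sin φ₁ · cos φ₂ · cos Δλ )
  = atan2(-0.09320, -0.89534) = -174.057° → normalised to [0°, 360°): 185.943°.

185.9°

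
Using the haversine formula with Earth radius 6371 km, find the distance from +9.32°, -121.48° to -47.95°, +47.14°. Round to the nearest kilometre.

Δλ = 47.14 − -121.48 = 168.62°.
Δφ = -47.95 − 9.32 = -57.27°.
a = sin²(Δφ/2) + cos φ₁ · cos φ₂ · sin²(Δλ/2) = 0.884100.
c = 2·atan2(√a, √(1−a)) = 2.44682 rad → d = 6371·c ≈ 15588.69 km.

15589 km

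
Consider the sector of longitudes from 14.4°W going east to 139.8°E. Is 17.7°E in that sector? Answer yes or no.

Yes

Band width going east from -14.4° to +139.8°: ((139.8 − -14.4) mod 360) = 154.2°.
Offset of +17.7° east of the west edge: ((17.7 − -14.4) mod 360) = 32.1°.
32.1° ≤ 154.2° ⇒ inside.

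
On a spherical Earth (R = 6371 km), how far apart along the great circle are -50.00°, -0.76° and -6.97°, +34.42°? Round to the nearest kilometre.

5792 km

Δλ = 34.42 − -0.76 = 35.18°.
Δφ = -6.97 − -50.00 = 43.03°.
a = sin²(Δφ/2) + cos φ₁ · cos φ₂ · sin²(Δλ/2) = 0.192772.
c = 2·atan2(√a, √(1−a)) = 0.90910 rad → d = 6371·c ≈ 5791.87 km.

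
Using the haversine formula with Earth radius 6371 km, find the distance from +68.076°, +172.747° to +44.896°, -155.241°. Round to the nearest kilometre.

3166 km

Δλ = -155.241 − 172.747 = -327.988°; wrapped into (−180°, 180°]: 32.012°.
Δφ = 44.896 − 68.076 = -23.180°.
a = sin²(Δφ/2) + cos φ₁ · cos φ₂ · sin²(Δλ/2) = 0.060474.
c = 2·atan2(√a, √(1−a)) = 0.49692 rad → d = 6371·c ≈ 3165.91 km.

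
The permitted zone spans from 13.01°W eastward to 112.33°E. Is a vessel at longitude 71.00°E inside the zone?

Band width going east from -13.01° to +112.33°: ((112.33 − -13.01) mod 360) = 125.34°.
Offset of +71.00° east of the west edge: ((71.00 − -13.01) mod 360) = 84.01°.
84.01° ≤ 125.34° ⇒ inside.

Yes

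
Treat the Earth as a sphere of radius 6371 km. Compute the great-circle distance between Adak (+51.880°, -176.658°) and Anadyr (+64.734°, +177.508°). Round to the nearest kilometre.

Δλ = 177.508 − -176.658 = 354.166°; wrapped into (−180°, 180°]: -5.834°.
Δφ = 64.734 − 51.880 = 12.854°.
a = sin²(Δφ/2) + cos φ₁ · cos φ₂ · sin²(Δλ/2) = 0.013212.
c = 2·atan2(√a, √(1−a)) = 0.23040 rad → d = 6371·c ≈ 1467.87 km.

1468 km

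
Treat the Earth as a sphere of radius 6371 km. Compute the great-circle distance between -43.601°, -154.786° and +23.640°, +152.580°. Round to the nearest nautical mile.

Δλ = 152.580 − -154.786 = 307.366°; wrapped into (−180°, 180°]: -52.634°.
Δφ = 23.640 − -43.601 = 67.241°.
a = sin²(Δφ/2) + cos φ₁ · cos φ₂ · sin²(Δλ/2) = 0.436960.
c = 2·atan2(√a, √(1−a)) = 1.44438 rad → d = 6371·c ≈ 9202.15 km ≈ 4968.76 nmi.

4969 nmi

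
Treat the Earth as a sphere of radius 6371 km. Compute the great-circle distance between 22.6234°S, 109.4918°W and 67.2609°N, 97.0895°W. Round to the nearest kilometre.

10048 km

Δλ = -97.0895 − -109.4918 = 12.4023°.
Δφ = 67.2609 − -22.6234 = 89.8843°.
a = sin²(Δφ/2) + cos φ₁ · cos φ₂ · sin²(Δλ/2) = 0.503153.
c = 2·atan2(√a, √(1−a)) = 1.57710 rad → d = 6371·c ≈ 10047.72 km.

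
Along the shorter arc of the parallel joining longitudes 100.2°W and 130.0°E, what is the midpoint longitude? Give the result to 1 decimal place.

Signed shortest Δλ from -100.2° to +130.0° is -129.8°.
Midpoint longitude = -100.2° + (-129.8°)/2 = -100.2° − 64.9° = -165.1°.
(The naïve average (-100.2 + +130.0)/2 = 14.9° is on the wrong side of the globe.)

165.1°W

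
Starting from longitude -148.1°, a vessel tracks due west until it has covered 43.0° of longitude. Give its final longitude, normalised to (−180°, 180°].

Start at -148.1°; shift −43.0° → -191.1°.
-191.1° lies outside (−180°, 180°]; add 360° → +168.9°.

+168.9°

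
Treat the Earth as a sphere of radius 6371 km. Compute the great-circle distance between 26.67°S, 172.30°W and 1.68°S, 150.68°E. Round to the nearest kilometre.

4828 km

Δλ = 150.68 − -172.30 = 322.98°; wrapped into (−180°, 180°]: -37.02°.
Δφ = -1.68 − -26.67 = 24.99°.
a = sin²(Δφ/2) + cos φ₁ · cos φ₂ · sin²(Δλ/2) = 0.136835.
c = 2·atan2(√a, √(1−a)) = 0.75783 rad → d = 6371·c ≈ 4828.12 km.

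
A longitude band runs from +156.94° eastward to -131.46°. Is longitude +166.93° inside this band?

Band width going east from +156.94° to -131.46°: ((-131.46 − 156.94) mod 360) = 71.60°.
Offset of +166.93° east of the west edge: ((166.93 − 156.94) mod 360) = 9.99°.
9.99° ≤ 71.60° ⇒ inside.

Yes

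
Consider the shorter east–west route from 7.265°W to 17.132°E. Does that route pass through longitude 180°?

No

Signed shortest Δλ = ((17.132 − -7.265 + 180) mod 360) − 180 = 24.397°.
Going east by 24.397° from -7.265° reaches +17.132° without touching 180°.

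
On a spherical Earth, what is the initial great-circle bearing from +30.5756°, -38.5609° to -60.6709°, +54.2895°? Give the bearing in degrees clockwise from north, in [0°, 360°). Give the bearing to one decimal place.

Δλ = 54.2895 − -38.5609 = 92.8504°.
θ = atan2( sin Δλ · cos φ₂ , cos φ₁ · sin φ₂ − sin φ₁ · cos φ₂ · cos Δλ )
  = atan2(0.48922, -0.73821) = 146.467° → normalised to [0°, 360°): 146.467°.

146.5°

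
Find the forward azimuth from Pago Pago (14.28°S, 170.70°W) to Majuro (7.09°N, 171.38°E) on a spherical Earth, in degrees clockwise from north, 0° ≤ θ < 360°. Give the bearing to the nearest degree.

Δλ = 171.38 − -170.70 = 342.08°; wrapped into (−180°, 180°]: -17.92°.
θ = atan2( sin Δλ · cos φ₂ , cos φ₁ · sin φ₂ − sin φ₁ · cos φ₂ · cos Δλ )
  = atan2(-0.30534, 0.35251) = -40.898° → normalised to [0°, 360°): 319.102°.

319°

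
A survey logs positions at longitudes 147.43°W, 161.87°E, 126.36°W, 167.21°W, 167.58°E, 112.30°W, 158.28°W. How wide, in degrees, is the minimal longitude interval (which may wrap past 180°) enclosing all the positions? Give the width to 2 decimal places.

Sort the longitudes: -167.21°, -158.28°, -147.43°, -126.36°, -112.30°, +161.87°, +167.58°.
Eastward gaps between consecutive values (wrapping around): 8.93°, 10.85°, 21.07°, 14.06°, 274.17°, 5.71°, 25.21°.
Largest gap = 274.17° ⇒ minimal covering band is its complement: 360° − 274.17° = 85.83°.
Band runs from +161.87° eastward to -112.30°, crossing the antimeridian.

85.83°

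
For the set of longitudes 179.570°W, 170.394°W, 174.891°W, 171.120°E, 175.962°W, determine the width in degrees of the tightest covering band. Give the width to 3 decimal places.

18.486°

Sort the longitudes: -179.570°, -175.962°, -174.891°, -170.394°, +171.120°.
Eastward gaps between consecutive values (wrapping around): 3.608°, 1.071°, 4.497°, 341.514°, 9.310°.
Largest gap = 341.514° ⇒ minimal covering band is its complement: 360° − 341.514° = 18.486°.
Band runs from +171.120° eastward to -170.394°, crossing the antimeridian.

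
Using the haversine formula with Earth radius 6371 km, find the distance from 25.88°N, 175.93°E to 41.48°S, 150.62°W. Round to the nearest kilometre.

Δλ = -150.62 − 175.93 = -326.55°; wrapped into (−180°, 180°]: 33.45°.
Δφ = -41.48 − 25.88 = -67.36°.
a = sin²(Δφ/2) + cos φ₁ · cos φ₂ · sin²(Δλ/2) = 0.363353.
c = 2·atan2(√a, √(1−a)) = 1.29398 rad → d = 6371·c ≈ 8243.95 km.

8244 km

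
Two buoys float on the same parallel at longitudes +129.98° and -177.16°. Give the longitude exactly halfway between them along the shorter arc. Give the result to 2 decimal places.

Signed shortest Δλ from +129.98° to -177.16° is +52.86°.
Midpoint longitude = +129.98° + (+52.86°)/2 = +129.98° + 26.43° = +156.41°.
(The naïve average (+129.98 + -177.16)/2 = -23.59° is on the wrong side of the globe.)

+156.41°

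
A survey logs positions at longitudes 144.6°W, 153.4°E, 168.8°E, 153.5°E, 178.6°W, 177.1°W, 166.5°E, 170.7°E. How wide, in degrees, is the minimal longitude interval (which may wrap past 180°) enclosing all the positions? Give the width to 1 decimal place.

Sort the longitudes: -178.6°, -177.1°, -144.6°, +153.4°, +153.5°, +166.5°, +168.8°, +170.7°.
Eastward gaps between consecutive values (wrapping around): 1.5°, 32.5°, 298.0°, 0.1°, 13.0°, 2.3°, 1.9°, 10.7°.
Largest gap = 298.0° ⇒ minimal covering band is its complement: 360° − 298.0° = 62.0°.
Band runs from +153.4° eastward to -144.6°, crossing the antimeridian.

62.0°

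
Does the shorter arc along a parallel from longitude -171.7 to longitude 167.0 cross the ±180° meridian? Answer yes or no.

Naïve |167.0 − -171.7| = 338.7° > 180°, so the shorter arc goes the other way round — across 180°.
Signed shortest Δλ = ((167.0 − -171.7 + 180) mod 360) − 180 = -21.3°.
Going west by 21.3° from -171.7° passes through 180° before reaching +167.0°.

Yes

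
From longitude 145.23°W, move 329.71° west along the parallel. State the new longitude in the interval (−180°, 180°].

114.94°W

Start at -145.23°; shift −329.71° → -474.94°.
-474.94° lies outside (−180°, 180°]; add 360° → -114.94°.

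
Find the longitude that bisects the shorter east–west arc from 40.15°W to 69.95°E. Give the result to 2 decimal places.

14.90°E

Signed shortest Δλ from -40.15° to +69.95° is +110.10°.
Midpoint longitude = -40.15° + (+110.10°)/2 = -40.15° + 55.05° = +14.90°.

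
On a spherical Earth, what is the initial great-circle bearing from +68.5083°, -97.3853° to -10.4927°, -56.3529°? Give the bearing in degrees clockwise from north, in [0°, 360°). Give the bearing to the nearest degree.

140°

Δλ = -56.3529 − -97.3853 = 41.0324°.
θ = atan2( sin Δλ · cos φ₂ , cos φ₁ · sin φ₂ − sin φ₁ · cos φ₂ · cos Δλ )
  = atan2(0.64551, -0.75687) = 139.540° → normalised to [0°, 360°): 139.540°.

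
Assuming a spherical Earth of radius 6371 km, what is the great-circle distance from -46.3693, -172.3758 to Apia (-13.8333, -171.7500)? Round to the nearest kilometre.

3618 km

Δλ = -171.7500 − -172.3758 = 0.6258°.
Δφ = -13.8333 − -46.3693 = 32.5360°.
a = sin²(Δφ/2) + cos φ₁ · cos φ₂ · sin²(Δλ/2) = 0.078493.
c = 2·atan2(√a, √(1−a)) = 0.56793 rad → d = 6371·c ≈ 3618.31 km.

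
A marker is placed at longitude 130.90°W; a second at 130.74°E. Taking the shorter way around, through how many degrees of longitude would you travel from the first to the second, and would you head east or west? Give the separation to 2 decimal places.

Raw difference: 130.74 − -130.90 = 261.64°.
Normalise into (−180°, 180°]: 261.64° − 360° = -98.36°.
Negative ⇒ the second point lies to the west; separation 98.36°.

98.36° west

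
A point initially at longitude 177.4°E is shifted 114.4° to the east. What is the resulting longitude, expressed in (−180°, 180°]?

68.2°W

Start at +177.4°; shift +114.4° → +291.8°.
+291.8° lies outside (−180°, 180°]; subtract 360° → -68.2°.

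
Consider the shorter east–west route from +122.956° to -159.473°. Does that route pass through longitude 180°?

Yes

Naïve |-159.473 − 122.956| = 282.429° > 180°, so the shorter arc goes the other way round — across 180°.
Signed shortest Δλ = ((-159.473 − 122.956 + 180) mod 360) − 180 = 77.571°.
Going east by 77.571° from +122.956° passes through 180° before reaching -159.473°.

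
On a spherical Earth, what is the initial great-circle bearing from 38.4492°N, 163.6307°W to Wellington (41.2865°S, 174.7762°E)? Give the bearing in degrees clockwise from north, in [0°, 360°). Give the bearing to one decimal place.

Δλ = 174.7762 − -163.6307 = 338.4069°; wrapped into (−180°, 180°]: -21.5931°.
θ = atan2( sin Δλ · cos φ₂ , cos φ₁ · sin φ₂ − sin φ₁ · cos φ₂ · cos Δλ )
  = atan2(-0.27653, -0.95121) = -163.790° → normalised to [0°, 360°): 196.210°.

196.2°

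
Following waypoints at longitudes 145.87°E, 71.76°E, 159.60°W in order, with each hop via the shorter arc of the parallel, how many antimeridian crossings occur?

1

Leg 1: +145.87° → +71.76°, shortest Δλ = -74.11° (west) — does not cross 180°.
Leg 2: +71.76° → -159.60°, shortest Δλ = 128.64° (east) — crosses 180°.
Total crossings: 1.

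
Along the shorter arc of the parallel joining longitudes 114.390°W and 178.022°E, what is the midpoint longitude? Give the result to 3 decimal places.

Signed shortest Δλ from -114.390° to +178.022° is -67.588°.
Midpoint longitude = -114.390° + (-67.588°)/2 = -114.390° − 33.794° = -148.184°.
(The naïve average (-114.390 + +178.022)/2 = 31.816° is on the wrong side of the globe.)

148.184°W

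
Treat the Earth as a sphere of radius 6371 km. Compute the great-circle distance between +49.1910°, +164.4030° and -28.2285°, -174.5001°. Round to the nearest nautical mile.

Δλ = -174.5001 − 164.4030 = -338.9031°; wrapped into (−180°, 180°]: 21.0969°.
Δφ = -28.2285 − 49.1910 = -77.4195°.
a = sin²(Δφ/2) + cos φ₁ · cos φ₂ · sin²(Δλ/2) = 0.410392.
c = 2·atan2(√a, √(1−a)) = 1.39061 rad → d = 6371·c ≈ 8859.56 km ≈ 4783.78 nmi.

4784 nmi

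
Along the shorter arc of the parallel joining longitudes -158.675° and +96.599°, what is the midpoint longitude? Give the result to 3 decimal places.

Signed shortest Δλ from -158.675° to +96.599° is -104.726°.
Midpoint longitude = -158.675° + (-104.726°)/2 = -158.675° − 52.363° = -211.038°.
Normalise into (−180°, 180°]: +148.962°.
(The naïve average (-158.675 + +96.599)/2 = -31.038° is on the wrong side of the globe.)

+148.962°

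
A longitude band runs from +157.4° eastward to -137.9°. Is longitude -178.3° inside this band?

Band width going east from +157.4° to -137.9°: ((-137.9 − 157.4) mod 360) = 64.7°.
Offset of -178.3° east of the west edge: ((-178.3 − 157.4) mod 360) = 24.3°.
24.3° ≤ 64.7° ⇒ inside.

Yes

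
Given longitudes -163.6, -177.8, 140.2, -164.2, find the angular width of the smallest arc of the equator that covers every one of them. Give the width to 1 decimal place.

56.2°

Sort the longitudes: -177.8°, -164.2°, -163.6°, +140.2°.
Eastward gaps between consecutive values (wrapping around): 13.6°, 0.6°, 303.8°, 42.0°.
Largest gap = 303.8° ⇒ minimal covering band is its complement: 360° − 303.8° = 56.2°.
Band runs from +140.2° eastward to -163.6°, crossing the antimeridian.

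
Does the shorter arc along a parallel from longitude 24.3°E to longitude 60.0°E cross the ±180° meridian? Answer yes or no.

Signed shortest Δλ = ((60.0 − 24.3 + 180) mod 360) − 180 = 35.7°.
Going east by 35.7° from +24.3° reaches +60.0° without touching 180°.

No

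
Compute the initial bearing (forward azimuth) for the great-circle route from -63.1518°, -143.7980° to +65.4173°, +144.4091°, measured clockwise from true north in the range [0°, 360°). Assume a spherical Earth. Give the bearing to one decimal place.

323.1°

Δλ = 144.4091 − -143.7980 = 288.2071°; wrapped into (−180°, 180°]: -71.7929°.
θ = atan2( sin Δλ · cos φ₂ , cos φ₁ · sin φ₂ − sin φ₁ · cos φ₂ · cos Δλ )
  = atan2(-0.39518, 0.52666) = -36.882° → normalised to [0°, 360°): 323.118°.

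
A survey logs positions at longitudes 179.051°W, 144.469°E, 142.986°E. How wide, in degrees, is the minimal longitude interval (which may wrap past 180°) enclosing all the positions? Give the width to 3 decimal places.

37.963°

Sort the longitudes: -179.051°, +142.986°, +144.469°.
Eastward gaps between consecutive values (wrapping around): 322.037°, 1.483°, 36.480°.
Largest gap = 322.037° ⇒ minimal covering band is its complement: 360° − 322.037° = 37.963°.
Band runs from +142.986° eastward to -179.051°, crossing the antimeridian.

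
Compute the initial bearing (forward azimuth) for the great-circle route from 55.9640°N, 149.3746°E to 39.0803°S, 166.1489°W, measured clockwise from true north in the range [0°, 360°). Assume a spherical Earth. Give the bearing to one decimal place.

Δλ = -166.1489 − 149.3746 = -315.5235°; wrapped into (−180°, 180°]: 44.4765°.
θ = atan2( sin Δλ · cos φ₂ , cos φ₁ · sin φ₂ − sin φ₁ · cos φ₂ · cos Δλ )
  = atan2(0.54386, -0.81185) = 146.182° → normalised to [0°, 360°): 146.182°.

146.2°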